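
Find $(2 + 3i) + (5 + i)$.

(2 + 5) + (3 + 1)i = 7 + 4i


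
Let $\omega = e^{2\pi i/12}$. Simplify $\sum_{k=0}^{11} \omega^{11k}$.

Let ζ = ω^11 = e^(2πi·11/12). Since 12 ∤ 11, ζ ≠ 1.
Sum = Σ_{k=0}^{11} ζ^k = (ζ^12 - 1)/(ζ - 1) = (ω^{11·12} - 1)/(ζ - 1) = (1 - 1)/(ζ - 1) = 0


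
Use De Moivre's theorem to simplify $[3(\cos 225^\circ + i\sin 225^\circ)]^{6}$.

By De Moivre: z^n = r^n(cos(nθ) + i sin(nθ))
= 3^6(cos(6*225°) + i sin(6*225°))
= 729(cos 270° + i sin 270°)
= -729i


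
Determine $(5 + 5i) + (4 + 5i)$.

(5 + 4) + (5 + 5)i = 9 + 10i


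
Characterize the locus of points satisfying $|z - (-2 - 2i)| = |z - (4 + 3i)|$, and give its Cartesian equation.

|z - z1| = |z - z2| means z is equidistant from z1 and z2,
i.e. the perpendicular bisector of the segment from (-2, -2) to (4, 3) (midpoint (1, 1/2)).
With z = x + yi, square both sides:
(x - (-2))^2 + (y - (-2))^2 = (x - 4)^2 + (y - 3)^2
The x^2 and y^2 terms cancel: 12x + 10y = 25 - 8 = 17
Simplify: 12x + 10y = 17
Locus: Perpendicular bisector of the segment from (-2, -2) to (4, 3): the line 12x + 10y = 17


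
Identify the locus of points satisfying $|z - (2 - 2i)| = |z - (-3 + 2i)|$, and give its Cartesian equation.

|z - z1| = |z - z2| means z is equidistant from z1 and z2,
i.e. the perpendicular bisector of the segment from (2, -2) to (-3, 2) (midpoint (-1/2, 0)).
With z = x + yi, square both sides:
(x - 2)^2 + (y - (-2))^2 = (x - (-3))^2 + (y - 2)^2
The x^2 and y^2 terms cancel: -10x + 8y = 13 - 8 = 5
Simplify: 10x - 8y = -5
Locus: Perpendicular bisector of the segment from (2, -2) to (-3, 2): the line 10x - 8y = -5


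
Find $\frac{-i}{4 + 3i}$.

Multiply numerator and denominator by conjugate (4 - 3i):
= (-i)(4 - 3i) / (4^2 + 3^2)
= (-3 - 4i) / 25
= -3/25 - (4/25)i


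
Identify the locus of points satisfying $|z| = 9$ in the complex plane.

|z| = 9 means sqrt(x^2 + y^2) = 9
This is a circle of radius 9 centered at the origin


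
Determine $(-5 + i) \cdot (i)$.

(a1*a2 - b1*b2) + (a1*b2 + b1*a2)i
= (0 - 1) + (-5 + 0)i
= -1 - 5i


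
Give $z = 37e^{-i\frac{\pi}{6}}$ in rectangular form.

a = r cos θ = 37 * sqrt(3)/2 = 37*sqrt(3)/2
b = r sin θ = 37 * -1/2 = -37/2
z = 37*sqrt(3)/2 - (37/2)i


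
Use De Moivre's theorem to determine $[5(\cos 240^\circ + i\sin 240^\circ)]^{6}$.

By De Moivre: z^n = r^n(cos(nθ) + i sin(nθ))
= 5^6(cos(6*240°) + i sin(6*240°))
= 15625(cos 0° + i sin 0°)
= 15625


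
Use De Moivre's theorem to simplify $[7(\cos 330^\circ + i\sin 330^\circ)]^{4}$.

By De Moivre: z^n = r^n(cos(nθ) + i sin(nθ))
= 7^4(cos(4*330°) + i sin(4*330°))
= 2401(cos 240° + i sin 240°)
= -2401/2 - (2401*sqrt(3)/2)i


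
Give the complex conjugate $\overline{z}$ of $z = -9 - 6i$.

If z = a + bi, then conjugate(z) = a - bi
conjugate(-9 - 6i) = -9 + 6i


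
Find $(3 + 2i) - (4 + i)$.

(3 - 4) + (2 - 1)i = -1 + i


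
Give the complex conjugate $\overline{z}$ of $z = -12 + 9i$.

If z = a + bi, then conjugate(z) = a - bi
conjugate(-12 + 9i) = -12 - 9i


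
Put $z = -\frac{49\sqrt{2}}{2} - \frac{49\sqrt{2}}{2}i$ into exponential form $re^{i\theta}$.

r = |z| = sqrt((-49*sqrt(2)/2)^2 + (-49*sqrt(2)/2)^2) = sqrt(2401/2 + 2401/2) = sqrt(2401) = 49
θ = arctan(b/a) = arctan(-34.6482/-34.6482) (quadrant-adjusted) = -135° = -3π/4
z = 49e^(-i*3π/4)


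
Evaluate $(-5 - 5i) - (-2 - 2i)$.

(-5 - (-2)) + (-5 - (-2))i = -3 - 3i


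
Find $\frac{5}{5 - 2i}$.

Multiply numerator and denominator by conjugate (5 + 2i):
= (5)(5 + 2i) / (5^2 + (-2)^2)
= (25 + 10i) / 29
= 25/29 + (10/29)i


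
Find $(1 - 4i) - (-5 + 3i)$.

(1 - (-5)) + (-4 - 3)i = 6 - 7i


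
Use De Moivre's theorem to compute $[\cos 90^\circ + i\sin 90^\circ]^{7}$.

By De Moivre: z^n = r^n(cos(nθ) + i sin(nθ))
= 1^7(cos(7*90°) + i sin(7*90°))
= 1(cos 270° + i sin 270°)
= -i


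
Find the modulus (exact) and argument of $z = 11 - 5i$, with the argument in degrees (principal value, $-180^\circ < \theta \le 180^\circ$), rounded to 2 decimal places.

|z| = sqrt(11^2 + (-5)^2) = sqrt(146)
arg(z) = arctan(b/a) = arctan(-5/11) (quadrant-adjusted) = -24.44°


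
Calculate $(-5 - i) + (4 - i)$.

(-5 + 4) + (-1 + (-1))i = -1 - 2i


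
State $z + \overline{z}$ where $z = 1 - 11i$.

z + conjugate(z) = (a + bi) + (a - bi) = 2a
= 2 * 1 = 2


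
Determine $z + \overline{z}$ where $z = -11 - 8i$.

z + conjugate(z) = (a + bi) + (a - bi) = 2a
= 2 * (-11) = -22


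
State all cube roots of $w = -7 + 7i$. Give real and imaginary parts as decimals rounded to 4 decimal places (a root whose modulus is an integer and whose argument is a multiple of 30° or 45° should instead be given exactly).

|w| = sqrt(98) ≈ 9.899495, arg(w) = 135°
Root modulus = sqrt(98)^(1/3) ≈ 2.147193
Root arguments: θ_k = (135° + 360°k)/3 for k = 0, 1, ..., 2
Compute each root as (root modulus)(cos θ_k + i sin θ_k) using full-precision intermediates, then round to 4 decimal places.
Roots: 1.5183 + 1.5183i, -2.0740 + 0.5557i, 0.5557 - 2.0740i


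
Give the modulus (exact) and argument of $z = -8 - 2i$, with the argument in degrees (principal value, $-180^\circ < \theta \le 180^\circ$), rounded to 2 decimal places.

|z| = sqrt((-8)^2 + (-2)^2) = sqrt(68)
arg(z) = arctan(b/a) = arctan(-2/-8) (quadrant-adjusted) = -165.96°


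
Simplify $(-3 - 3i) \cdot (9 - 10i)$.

(a1*a2 - b1*b2) + (a1*b2 + b1*a2)i
= (-27 - 30) + (30 + (-27))i
= -57 + 3i


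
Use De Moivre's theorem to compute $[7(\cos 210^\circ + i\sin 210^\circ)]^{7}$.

By De Moivre: z^n = r^n(cos(nθ) + i sin(nθ))
= 7^7(cos(7*210°) + i sin(7*210°))
= 823543(cos 30° + i sin 30°)
= 823543*sqrt(3)/2 + (823543/2)i


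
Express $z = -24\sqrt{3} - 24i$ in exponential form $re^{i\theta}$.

r = |z| = sqrt((-24*sqrt(3))^2 + (-24)^2) = sqrt(1728 + 576) = sqrt(2304) = 48
θ = arctan(b/a) = arctan(-24/-41.5692) (quadrant-adjusted) = 210° = 7π/6
z = 48e^(i*7π/6)


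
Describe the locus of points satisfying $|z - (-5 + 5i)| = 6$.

|z - z0| = r describes a circle centered at z0 with radius r
Here z0 = -5 + 5i and r = 6
Locus: Circle centered at (-5, 5) with radius 6


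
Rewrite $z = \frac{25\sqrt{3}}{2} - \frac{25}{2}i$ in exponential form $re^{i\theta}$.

r = |z| = sqrt((25*sqrt(3)/2)^2 + (-25/2)^2) = sqrt(1875/4 + 625/4) = sqrt(625) = 25
θ = arctan(b/a) = arctan(-12.5/21.6506) (quadrant-adjusted) = -30° = -π/6
z = 25e^(-i*π/6)


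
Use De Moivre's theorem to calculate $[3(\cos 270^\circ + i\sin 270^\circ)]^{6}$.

By De Moivre: z^n = r^n(cos(nθ) + i sin(nθ))
= 3^6(cos(6*270°) + i sin(6*270°))
= 729(cos 180° + i sin 180°)
= -729


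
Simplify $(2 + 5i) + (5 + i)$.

(2 + 5) + (5 + 1)i = 7 + 6i


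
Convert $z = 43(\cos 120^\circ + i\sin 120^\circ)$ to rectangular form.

a = r cos θ = 43 * -1/2 = -43/2
b = r sin θ = 43 * sqrt(3)/2 = 43*sqrt(3)/2
z = -43/2 + (43*sqrt(3)/2)i


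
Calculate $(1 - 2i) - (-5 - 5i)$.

(1 - (-5)) + (-2 - (-5))i = 6 + 3i


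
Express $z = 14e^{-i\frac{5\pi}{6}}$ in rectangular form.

a = r cos θ = 14 * -sqrt(3)/2 = -7*sqrt(3)
b = r sin θ = 14 * -1/2 = -7
z = -7*sqrt(3) - 7i


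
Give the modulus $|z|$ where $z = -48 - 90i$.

|z| = sqrt(a^2 + b^2) = sqrt((-48)^2 + (-90)^2) = sqrt(10404) = 102


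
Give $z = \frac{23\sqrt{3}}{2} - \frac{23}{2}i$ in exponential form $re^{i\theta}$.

r = |z| = sqrt((23*sqrt(3)/2)^2 + (-23/2)^2) = sqrt(1587/4 + 529/4) = sqrt(529) = 23
θ = arctan(b/a) = arctan(-11.5/19.9186) (quadrant-adjusted) = -30° = -π/6
z = 23e^(-i*π/6)


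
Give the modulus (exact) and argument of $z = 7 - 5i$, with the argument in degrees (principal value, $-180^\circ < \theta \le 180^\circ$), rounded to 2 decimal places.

|z| = sqrt(7^2 + (-5)^2) = sqrt(74)
arg(z) = arctan(b/a) = arctan(-5/7) (quadrant-adjusted) = -35.54°


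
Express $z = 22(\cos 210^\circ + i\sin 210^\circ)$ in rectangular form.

a = r cos θ = 22 * -sqrt(3)/2 = -11*sqrt(3)
b = r sin θ = 22 * -1/2 = -11
z = -11*sqrt(3) - 11i


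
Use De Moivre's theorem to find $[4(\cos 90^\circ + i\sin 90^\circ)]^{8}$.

By De Moivre: z^n = r^n(cos(nθ) + i sin(nθ))
= 4^8(cos(8*90°) + i sin(8*90°))
= 65536(cos 0° + i sin 0°)
= 65536


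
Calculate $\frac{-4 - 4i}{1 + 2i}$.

Multiply numerator and denominator by conjugate (1 - 2i):
= (-4 - 4i)(1 - 2i) / (1^2 + 2^2)
= (-12 + 4i) / 5
= -12/5 + (4/5)i


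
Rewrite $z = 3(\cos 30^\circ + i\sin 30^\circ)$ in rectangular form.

a = r cos θ = 3 * sqrt(3)/2 = 3*sqrt(3)/2
b = r sin θ = 3 * 1/2 = 3/2
z = 3*sqrt(3)/2 + (3/2)i


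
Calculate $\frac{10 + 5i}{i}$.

Multiply numerator and denominator by conjugate (-i):
= (10 + 5i)(-i) / (0^2 + 1^2)
= (5 - 10i) / 1
= 5 - 10i


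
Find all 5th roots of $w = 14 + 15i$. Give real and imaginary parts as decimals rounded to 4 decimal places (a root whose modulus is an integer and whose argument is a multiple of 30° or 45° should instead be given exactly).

|w| = sqrt(421) ≈ 20.518285, arg(w) ≈ 46.974934°
Root modulus = sqrt(421)^(1/5) ≈ 1.829904
Root arguments: θ_k = (arg(w) + 360°k)/5 for k = 0, 1, ..., 4
Compute each root as (root modulus)(cos θ_k + i sin θ_k) using full-precision intermediates, then round to 4 decimal places.
Roots: 1.8054 + 0.2987i, 0.2738 + 1.8093i, -1.6361 + 0.8195i, -1.2850 - 1.3028i, 0.8420 - 1.6247i


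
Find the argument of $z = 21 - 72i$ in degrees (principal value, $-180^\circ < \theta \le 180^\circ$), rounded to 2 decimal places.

θ = arctan(b/a) = arctan(-72/21) (quadrant-adjusted) = -73.74°


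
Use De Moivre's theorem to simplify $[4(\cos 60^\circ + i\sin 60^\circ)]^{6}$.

By De Moivre: z^n = r^n(cos(nθ) + i sin(nθ))
= 4^6(cos(6*60°) + i sin(6*60°))
= 4096(cos 0° + i sin 0°)
= 4096


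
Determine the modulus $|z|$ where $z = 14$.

|z| = sqrt(a^2 + b^2) = sqrt(14^2 + 0^2) = sqrt(196) = 14


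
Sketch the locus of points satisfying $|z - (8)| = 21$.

|z - z0| = r describes a circle centered at z0 with radius r
Here z0 = 8 and r = 21
Locus: Circle centered at (8, 0) with radius 21


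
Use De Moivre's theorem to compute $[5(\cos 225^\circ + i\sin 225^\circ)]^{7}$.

By De Moivre: z^n = r^n(cos(nθ) + i sin(nθ))
= 5^7(cos(7*225°) + i sin(7*225°))
= 78125(cos 135° + i sin 135°)
= -78125*sqrt(2)/2 + (78125*sqrt(2)/2)i


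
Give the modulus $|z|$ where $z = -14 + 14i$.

|z| = sqrt(a^2 + b^2) = sqrt((-14)^2 + 14^2) = sqrt(392) = sqrt(392)


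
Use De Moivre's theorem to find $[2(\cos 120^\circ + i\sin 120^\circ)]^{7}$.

By De Moivre: z^n = r^n(cos(nθ) + i sin(nθ))
= 2^7(cos(7*120°) + i sin(7*120°))
= 128(cos 120° + i sin 120°)
= -64 + 64*sqrt(3)i


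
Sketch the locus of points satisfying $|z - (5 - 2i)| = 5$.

|z - z0| = r describes a circle centered at z0 with radius r
Here z0 = 5 - 2i and r = 5
Locus: Circle centered at (5, -2) with radius 5


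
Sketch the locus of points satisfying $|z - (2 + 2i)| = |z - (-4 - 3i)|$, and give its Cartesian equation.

|z - z1| = |z - z2| means z is equidistant from z1 and z2,
i.e. the perpendicular bisector of the segment from (2, 2) to (-4, -3) (midpoint (-1, -1/2)).
With z = x + yi, square both sides:
(x - 2)^2 + (y - 2)^2 = (x - (-4))^2 + (y - (-3))^2
The x^2 and y^2 terms cancel: -12x + (-10)y = 25 - 8 = 17
Simplify: 12x + 10y = -17
Locus: Perpendicular bisector of the segment from (2, 2) to (-4, -3): the line 12x + 10y = -17


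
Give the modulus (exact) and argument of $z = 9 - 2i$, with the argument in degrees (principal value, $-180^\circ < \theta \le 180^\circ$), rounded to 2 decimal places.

|z| = sqrt(9^2 + (-2)^2) = sqrt(85)
arg(z) = arctan(b/a) = arctan(-2/9) (quadrant-adjusted) = -12.53°


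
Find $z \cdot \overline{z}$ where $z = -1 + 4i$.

z * conjugate(z) = |z|^2 = a^2 + b^2
= (-1)^2 + 4^2 = 17


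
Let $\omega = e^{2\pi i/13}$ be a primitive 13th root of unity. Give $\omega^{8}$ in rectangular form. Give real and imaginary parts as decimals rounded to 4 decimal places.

ω^8 = e^(2πi·8/13) = e^(i·16π/13)
= cos(16π/13) + i sin(16π/13)
= -0.7485 - 0.6631i


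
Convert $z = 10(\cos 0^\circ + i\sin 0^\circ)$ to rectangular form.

a = r cos θ = 10 * 1 = 10
b = r sin θ = 10 * 0 = 0
z = 10


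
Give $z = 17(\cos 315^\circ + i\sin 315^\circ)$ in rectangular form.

a = r cos θ = 17 * sqrt(2)/2 = 17*sqrt(2)/2
b = r sin θ = 17 * -sqrt(2)/2 = -17*sqrt(2)/2
z = 17*sqrt(2)/2 - (17*sqrt(2)/2)i


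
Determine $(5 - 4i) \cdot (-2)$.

(a1*a2 - b1*b2) + (a1*b2 + b1*a2)i
= (-10 - 0) + (0 + 8)i
= -10 + 8i


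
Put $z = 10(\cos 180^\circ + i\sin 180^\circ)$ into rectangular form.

a = r cos θ = 10 * -1 = -10
b = r sin θ = 10 * 0 = 0
z = -10


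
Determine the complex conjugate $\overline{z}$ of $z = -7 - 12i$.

If z = a + bi, then conjugate(z) = a - bi
conjugate(-7 - 12i) = -7 + 12i


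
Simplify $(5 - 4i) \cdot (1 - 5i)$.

(a1*a2 - b1*b2) + (a1*b2 + b1*a2)i
= (5 - 20) + (-25 + (-4))i
= -15 - 29i


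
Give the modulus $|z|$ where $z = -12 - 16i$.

|z| = sqrt(a^2 + b^2) = sqrt((-12)^2 + (-16)^2) = sqrt(400) = 20


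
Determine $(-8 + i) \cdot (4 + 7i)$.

(a1*a2 - b1*b2) + (a1*b2 + b1*a2)i
= (-32 - 7) + (-56 + 4)i
= -39 - 52i


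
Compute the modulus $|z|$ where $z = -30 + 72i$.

|z| = sqrt(a^2 + b^2) = sqrt((-30)^2 + 72^2) = sqrt(6084) = 78


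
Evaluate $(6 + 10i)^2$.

(a + bi)^2 = a^2 - b^2 + 2abi
= 6^2 - 10^2 + 2*6*10i
= -64 + 120i


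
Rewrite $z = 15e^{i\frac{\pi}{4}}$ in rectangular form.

a = r cos θ = 15 * sqrt(2)/2 = 15*sqrt(2)/2
b = r sin θ = 15 * sqrt(2)/2 = 15*sqrt(2)/2
z = 15*sqrt(2)/2 + (15*sqrt(2)/2)i


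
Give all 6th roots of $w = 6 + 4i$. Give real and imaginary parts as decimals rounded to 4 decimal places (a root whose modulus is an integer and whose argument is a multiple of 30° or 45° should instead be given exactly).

|w| = sqrt(52) ≈ 7.211103, arg(w) ≈ 33.690068°
Root modulus = sqrt(52)^(1/6) ≈ 1.389954
Root arguments: θ_k = (arg(w) + 360°k)/6 for k = 0, 1, ..., 5
Compute each root as (root modulus)(cos θ_k + i sin θ_k) using full-precision intermediates, then round to 4 decimal places.
Roots: 1.3833 + 0.1360i, 0.5739 + 1.2660i, -0.8094 + 1.1300i, -1.3833 - 0.1360i, -0.5739 - 1.2660i, 0.8094 - 1.1300i


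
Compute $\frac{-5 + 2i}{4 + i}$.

Multiply numerator and denominator by conjugate (4 - i):
= (-5 + 2i)(4 - i) / (4^2 + 1^2)
= (-18 + 13i) / 17
= -18/17 + (13/17)i


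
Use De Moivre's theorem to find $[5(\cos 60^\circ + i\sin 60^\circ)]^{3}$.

By De Moivre: z^n = r^n(cos(nθ) + i sin(nθ))
= 5^3(cos(3*60°) + i sin(3*60°))
= 125(cos 180° + i sin 180°)
= -125


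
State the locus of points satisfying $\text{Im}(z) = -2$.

Im(z) = y where z = x + yi; the equation y = -2 is satisfied by all points with that y-coordinate
Locus: Horizontal line y = -2


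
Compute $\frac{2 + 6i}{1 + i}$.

Multiply numerator and denominator by conjugate (1 - i):
= (2 + 6i)(1 - i) / (1^2 + 1^2)
= (8 + 4i) / 2
= 4 + 2i


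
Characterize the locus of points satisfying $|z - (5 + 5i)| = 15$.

|z - z0| = r describes a circle centered at z0 with radius r
Here z0 = 5 + 5i and r = 15
Locus: Circle centered at (5, 5) with radius 15


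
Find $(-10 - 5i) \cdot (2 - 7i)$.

(a1*a2 - b1*b2) + (a1*b2 + b1*a2)i
= (-20 - 35) + (70 + (-10))i
= -55 + 60i


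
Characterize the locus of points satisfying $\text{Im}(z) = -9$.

Im(z) = y where z = x + yi; the equation y = -9 is satisfied by all points with that y-coordinate
Locus: Horizontal line y = -9


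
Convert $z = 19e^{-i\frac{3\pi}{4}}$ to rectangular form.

a = r cos θ = 19 * -sqrt(2)/2 = -19*sqrt(2)/2
b = r sin θ = 19 * -sqrt(2)/2 = -19*sqrt(2)/2
z = -19*sqrt(2)/2 - (19*sqrt(2)/2)i


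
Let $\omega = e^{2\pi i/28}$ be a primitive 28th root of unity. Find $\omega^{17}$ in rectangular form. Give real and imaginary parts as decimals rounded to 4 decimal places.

ω^17 = e^(2πi·17/28) = e^(i·17π/14)
= cos(17π/14) + i sin(17π/14)
= -0.7818 - 0.6235i


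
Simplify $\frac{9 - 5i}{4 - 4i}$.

Multiply numerator and denominator by conjugate (4 + 4i):
= (9 - 5i)(4 + 4i) / (4^2 + (-4)^2)
= (56 + 16i) / 32
Divide through by 8: (7 + 2i) / 4
= 7/4 + (1/2)i


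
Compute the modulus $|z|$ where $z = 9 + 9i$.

|z| = sqrt(a^2 + b^2) = sqrt(9^2 + 9^2) = sqrt(162) = sqrt(162)


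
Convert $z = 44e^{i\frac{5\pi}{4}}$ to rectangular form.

a = r cos θ = 44 * -sqrt(2)/2 = -22*sqrt(2)
b = r sin θ = 44 * -sqrt(2)/2 = -22*sqrt(2)
z = -22*sqrt(2) - 22*sqrt(2)i


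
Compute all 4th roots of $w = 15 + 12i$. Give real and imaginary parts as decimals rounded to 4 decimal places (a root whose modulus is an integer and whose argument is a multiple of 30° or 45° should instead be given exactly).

|w| = sqrt(369) ≈ 19.209373, arg(w) ≈ 38.659808°
Root modulus = sqrt(369)^(1/4) ≈ 2.093526
Root arguments: θ_k = (arg(w) + 360°k)/4 for k = 0, 1, ..., 3
Compute each root as (root modulus)(cos θ_k + i sin θ_k) using full-precision intermediates, then round to 4 decimal places.
Roots: 2.0638 + 0.3515i, -0.3515 + 2.0638i, -2.0638 - 0.3515i, 0.3515 - 2.0638i


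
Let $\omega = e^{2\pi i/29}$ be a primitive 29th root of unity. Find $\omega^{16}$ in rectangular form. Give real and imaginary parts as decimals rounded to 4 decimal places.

ω^16 = e^(2πi·16/29) = e^(i·32π/29)
= cos(32π/29) + i sin(32π/29)
= -0.9477 - 0.3193i


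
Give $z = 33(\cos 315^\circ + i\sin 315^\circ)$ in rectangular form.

a = r cos θ = 33 * sqrt(2)/2 = 33*sqrt(2)/2
b = r sin θ = 33 * -sqrt(2)/2 = -33*sqrt(2)/2
z = 33*sqrt(2)/2 - (33*sqrt(2)/2)i


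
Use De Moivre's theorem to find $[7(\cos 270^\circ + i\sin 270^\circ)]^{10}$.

By De Moivre: z^n = r^n(cos(nθ) + i sin(nθ))
= 7^10(cos(10*270°) + i sin(10*270°))
= 282475249(cos 180° + i sin 180°)
= -282475249


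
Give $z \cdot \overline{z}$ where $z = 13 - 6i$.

z * conjugate(z) = |z|^2 = a^2 + b^2
= 13^2 + (-6)^2 = 205


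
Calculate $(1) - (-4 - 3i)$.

(1 - (-4)) + (0 - (-3))i = 5 + 3i


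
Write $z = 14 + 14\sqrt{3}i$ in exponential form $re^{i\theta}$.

r = |z| = sqrt((14)^2 + (14*sqrt(3))^2) = sqrt(196 + 588) = sqrt(784) = 28
θ = arctan(b/a) = arctan(24.2487/14) (quadrant-adjusted) = 60° = π/3
z = 28e^(i*π/3)


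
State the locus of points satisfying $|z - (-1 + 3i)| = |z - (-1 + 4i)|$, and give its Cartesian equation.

|z - z1| = |z - z2| means z is equidistant from z1 and z2,
i.e. the perpendicular bisector of the segment from (-1, 3) to (-1, 4) (midpoint (-1, 7/2)).
With z = x + yi, square both sides:
(x - (-1))^2 + (y - 3)^2 = (x - (-1))^2 + (y - 4)^2
The x^2 and y^2 terms cancel: 0x + 2y = 17 - 10 = 7
Simplify: y = 7/2
Locus: Perpendicular bisector of the segment from (-1, 3) to (-1, 4): the line y = 7/2


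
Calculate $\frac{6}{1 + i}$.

Multiply numerator and denominator by conjugate (1 - i):
= (6)(1 - i) / (1^2 + 1^2)
= (6 - 6i) / 2
= 3 - 3i


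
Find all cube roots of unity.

ω_k = e^(2πik/3) = cos(2πk/3) + i sin(2πk/3) for k = 0, 1, ..., 2
Roots: 1, -1/2 + (sqrt(3)/2)i, -1/2 - (sqrt(3)/2)i


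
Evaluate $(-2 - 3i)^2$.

(a + bi)^2 = a^2 - b^2 + 2abi
= (-2)^2 - (-3)^2 + 2*(-2)*(-3)i
= -5 + 12i


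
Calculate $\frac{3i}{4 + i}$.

Multiply numerator and denominator by conjugate (4 - i):
= (3i)(4 - i) / (4^2 + 1^2)
= (3 + 12i) / 17
= 3/17 + (12/17)i


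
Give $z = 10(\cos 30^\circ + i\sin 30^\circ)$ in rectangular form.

a = r cos θ = 10 * sqrt(3)/2 = 5*sqrt(3)
b = r sin θ = 10 * 1/2 = 5
z = 5*sqrt(3) + 5i


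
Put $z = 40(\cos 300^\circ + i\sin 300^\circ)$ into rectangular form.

a = r cos θ = 40 * 1/2 = 20
b = r sin θ = 40 * -sqrt(3)/2 = -20*sqrt(3)
z = 20 - 20*sqrt(3)i


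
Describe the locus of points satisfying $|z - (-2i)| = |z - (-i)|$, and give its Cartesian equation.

|z - z1| = |z - z2| means z is equidistant from z1 and z2,
i.e. the perpendicular bisector of the segment from (0, -2) to (0, -1) (midpoint (0, -3/2)).
With z = x + yi, square both sides:
(x - 0)^2 + (y - (-2))^2 = (x - 0)^2 + (y - (-1))^2
The x^2 and y^2 terms cancel: 0x + 2y = 1 - 4 = -3
Simplify: y = -3/2
Locus: Perpendicular bisector of the segment from (0, -2) to (0, -1): the line y = -3/2


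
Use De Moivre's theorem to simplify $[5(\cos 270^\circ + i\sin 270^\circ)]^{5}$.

By De Moivre: z^n = r^n(cos(nθ) + i sin(nθ))
= 5^5(cos(5*270°) + i sin(5*270°))
= 3125(cos 270° + i sin 270°)
= -3125i


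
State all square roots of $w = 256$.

|w| = 256, arg(w) = 0°
Root modulus = 256^(1/2) = 16
Root arguments: θ_k = (0° + 360°k)/2 for k = 0, 1, ..., 1
Roots: 16, -16


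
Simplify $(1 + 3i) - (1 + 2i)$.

(1 - 1) + (3 - 2)i = i


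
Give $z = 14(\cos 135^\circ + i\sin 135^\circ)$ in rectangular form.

a = r cos θ = 14 * -sqrt(2)/2 = -7*sqrt(2)
b = r sin θ = 14 * sqrt(2)/2 = 7*sqrt(2)
z = -7*sqrt(2) + 7*sqrt(2)i


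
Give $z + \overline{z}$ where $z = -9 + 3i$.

z + conjugate(z) = (a + bi) + (a - bi) = 2a
= 2 * (-9) = -18


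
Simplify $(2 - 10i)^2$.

(a + bi)^2 = a^2 - b^2 + 2abi
= 2^2 - (-10)^2 + 2*2*(-10)i
= -96 - 40i


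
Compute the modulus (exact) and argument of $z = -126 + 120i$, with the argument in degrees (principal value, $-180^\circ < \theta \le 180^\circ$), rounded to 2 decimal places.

|z| = sqrt((-126)^2 + 120^2) = 174
arg(z) = arctan(b/a) = arctan(120/-126) (quadrant-adjusted) = 136.40°


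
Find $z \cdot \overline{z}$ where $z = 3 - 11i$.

z * conjugate(z) = |z|^2 = a^2 + b^2
= 3^2 + (-11)^2 = 130


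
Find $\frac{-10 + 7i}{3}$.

Divisor is real, so divide each part by 3:
= -10/3 + (7/3)i


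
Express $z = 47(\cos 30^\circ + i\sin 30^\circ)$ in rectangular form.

a = r cos θ = 47 * sqrt(3)/2 = 47*sqrt(3)/2
b = r sin θ = 47 * 1/2 = 47/2
z = 47*sqrt(3)/2 + (47/2)i


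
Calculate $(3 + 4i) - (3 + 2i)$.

(3 - 3) + (4 - 2)i = 2i


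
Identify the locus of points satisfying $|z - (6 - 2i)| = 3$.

|z - z0| = r describes a circle centered at z0 with radius r
Here z0 = 6 - 2i and r = 3
Locus: Circle centered at (6, -2) with radius 3


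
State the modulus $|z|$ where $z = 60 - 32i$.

|z| = sqrt(a^2 + b^2) = sqrt(60^2 + (-32)^2) = sqrt(4624) = 68


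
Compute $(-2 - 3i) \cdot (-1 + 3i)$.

(a1*a2 - b1*b2) + (a1*b2 + b1*a2)i
= (2 - (-9)) + (-6 + 3)i
= 11 - 3i


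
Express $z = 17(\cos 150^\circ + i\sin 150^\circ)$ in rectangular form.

a = r cos θ = 17 * -sqrt(3)/2 = -17*sqrt(3)/2
b = r sin θ = 17 * 1/2 = 17/2
z = -17*sqrt(3)/2 + (17/2)i


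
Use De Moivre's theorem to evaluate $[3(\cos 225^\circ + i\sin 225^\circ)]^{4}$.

By De Moivre: z^n = r^n(cos(nθ) + i sin(nθ))
= 3^4(cos(4*225°) + i sin(4*225°))
= 81(cos 180° + i sin 180°)
= -81


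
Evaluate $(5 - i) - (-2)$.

(5 - (-2)) + (-1 - 0)i = 7 - i


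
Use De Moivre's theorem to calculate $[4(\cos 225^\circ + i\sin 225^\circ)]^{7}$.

By De Moivre: z^n = r^n(cos(nθ) + i sin(nθ))
= 4^7(cos(7*225°) + i sin(7*225°))
= 16384(cos 135° + i sin 135°)
= -8192*sqrt(2) + 8192*sqrt(2)i


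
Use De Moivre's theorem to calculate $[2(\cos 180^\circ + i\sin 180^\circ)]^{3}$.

By De Moivre: z^n = r^n(cos(nθ) + i sin(nθ))
= 2^3(cos(3*180°) + i sin(3*180°))
= 8(cos 180° + i sin 180°)
= -8


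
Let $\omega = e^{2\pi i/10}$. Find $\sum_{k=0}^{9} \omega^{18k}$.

Let ζ = ω^18 = e^(2πi·18/10). Since 10 ∤ 18, ζ ≠ 1.
Sum = Σ_{k=0}^{9} ζ^k = (ζ^10 - 1)/(ζ - 1) = (ω^{18·10} - 1)/(ζ - 1) = (1 - 1)/(ζ - 1) = 0


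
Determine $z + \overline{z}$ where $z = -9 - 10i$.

z + conjugate(z) = (a + bi) + (a - bi) = 2a
= 2 * (-9) = -18


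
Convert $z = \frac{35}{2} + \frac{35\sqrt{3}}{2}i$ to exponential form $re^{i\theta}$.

r = |z| = sqrt((35/2)^2 + (35*sqrt(3)/2)^2) = sqrt(1225/4 + 3675/4) = sqrt(1225) = 35
θ = arctan(b/a) = arctan(30.3109/17.5) (quadrant-adjusted) = 60° = π/3
z = 35e^(i*π/3)


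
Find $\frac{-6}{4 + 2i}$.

Multiply numerator and denominator by conjugate (4 - 2i):
= (-6)(4 - 2i) / (4^2 + 2^2)
= (-24 + 12i) / 20
Divide through by 4: (-6 + 3i) / 5
= -6/5 + (3/5)i


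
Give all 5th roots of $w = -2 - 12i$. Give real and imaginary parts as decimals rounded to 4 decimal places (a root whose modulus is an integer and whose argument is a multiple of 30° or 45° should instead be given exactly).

|w| = sqrt(148) ≈ 12.165525, arg(w) ≈ 260.537678°
Root modulus = sqrt(148)^(1/5) ≈ 1.648262
Root arguments: θ_k = (arg(w) + 360°k)/5 for k = 0, 1, ..., 4
Compute each root as (root modulus)(cos θ_k + i sin θ_k) using full-precision intermediates, then round to 4 decimal places.
Roots: 1.0123 + 1.3008i, -0.9243 + 1.3647i, -1.5836 - 0.4573i, -0.0544 - 1.6474i, 1.5499 - 0.5608i


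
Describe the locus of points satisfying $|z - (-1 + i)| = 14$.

|z - z0| = r describes a circle centered at z0 with radius r
Here z0 = -1 + i and r = 14
Locus: Circle centered at (-1, 1) with radius 14


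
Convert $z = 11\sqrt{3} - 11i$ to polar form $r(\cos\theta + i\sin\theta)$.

r = |z| = sqrt(a^2 + b^2) = sqrt((11*sqrt(3))^2 + (-11)^2) = sqrt(363 + 121) = sqrt(484) = 22
θ = arctan(b/a) = arctan(-11/19.0526) (quadrant-adjusted) = 330°
z = 22(cos 330° + i sin 330°)


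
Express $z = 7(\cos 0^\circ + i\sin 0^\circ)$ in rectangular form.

a = r cos θ = 7 * 1 = 7
b = r sin θ = 7 * 0 = 0
z = 7


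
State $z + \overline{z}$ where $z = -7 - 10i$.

z + conjugate(z) = (a + bi) + (a - bi) = 2a
= 2 * (-7) = -14


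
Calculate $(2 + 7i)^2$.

(a + bi)^2 = a^2 - b^2 + 2abi
= 2^2 - 7^2 + 2*2*7i
= -45 + 28i


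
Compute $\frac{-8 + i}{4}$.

Divisor is real, so divide each part by 4:
= -2 + (1/4)i


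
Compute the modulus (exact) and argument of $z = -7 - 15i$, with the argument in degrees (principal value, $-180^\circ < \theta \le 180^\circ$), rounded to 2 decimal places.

|z| = sqrt((-7)^2 + (-15)^2) = sqrt(274)
arg(z) = arctan(b/a) = arctan(-15/-7) (quadrant-adjusted) = -115.02°


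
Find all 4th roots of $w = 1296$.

|w| = 1296, arg(w) = 0°
Root modulus = 1296^(1/4) = 6
Root arguments: θ_k = (0° + 360°k)/4 for k = 0, 1, ..., 3
Roots: 6, 6i, -6, -6i


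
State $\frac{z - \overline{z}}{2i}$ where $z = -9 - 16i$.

z - conjugate(z) = 2bi
(z - conjugate(z))/(2i) = 2bi/(2i) = b = -16


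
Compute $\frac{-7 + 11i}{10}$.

Divisor is real, so divide each part by 10:
= -7/10 + (11/10)i


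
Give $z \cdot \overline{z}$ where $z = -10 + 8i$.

z * conjugate(z) = |z|^2 = a^2 + b^2
= (-10)^2 + 8^2 = 164


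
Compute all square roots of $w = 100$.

|w| = 100, arg(w) = 0°
Root modulus = 100^(1/2) = 10
Root arguments: θ_k = (0° + 360°k)/2 for k = 0, 1, ..., 1
Roots: 10, -10


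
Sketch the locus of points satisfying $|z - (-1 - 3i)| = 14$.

|z - z0| = r describes a circle centered at z0 with radius r
Here z0 = -1 - 3i and r = 14
Locus: Circle centered at (-1, -3) with radius 14


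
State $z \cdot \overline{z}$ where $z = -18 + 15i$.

z * conjugate(z) = |z|^2 = a^2 + b^2
= (-18)^2 + 15^2 = 549


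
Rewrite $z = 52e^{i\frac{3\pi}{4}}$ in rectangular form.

a = r cos θ = 52 * -sqrt(2)/2 = -26*sqrt(2)
b = r sin θ = 52 * sqrt(2)/2 = 26*sqrt(2)
z = -26*sqrt(2) + 26*sqrt(2)i


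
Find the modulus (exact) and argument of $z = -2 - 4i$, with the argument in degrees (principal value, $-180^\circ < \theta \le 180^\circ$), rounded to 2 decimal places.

|z| = sqrt((-2)^2 + (-4)^2) = sqrt(20)
arg(z) = arctan(b/a) = arctan(-4/-2) (quadrant-adjusted) = -116.57°


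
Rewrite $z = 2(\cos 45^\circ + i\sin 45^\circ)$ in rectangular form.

a = r cos θ = 2 * sqrt(2)/2 = sqrt(2)
b = r sin θ = 2 * sqrt(2)/2 = sqrt(2)
z = sqrt(2) + sqrt(2)i


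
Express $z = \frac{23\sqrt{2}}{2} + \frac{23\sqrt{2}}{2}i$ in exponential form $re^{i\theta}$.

r = |z| = sqrt((23*sqrt(2)/2)^2 + (23*sqrt(2)/2)^2) = sqrt(529/2 + 529/2) = sqrt(529) = 23
θ = arctan(b/a) = arctan(16.2635/16.2635) (quadrant-adjusted) = 45° = π/4
z = 23e^(i*π/4)


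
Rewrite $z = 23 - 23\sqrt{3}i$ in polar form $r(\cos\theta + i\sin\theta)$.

r = |z| = sqrt(a^2 + b^2) = sqrt((23)^2 + (-23*sqrt(3))^2) = sqrt(529 + 1587) = sqrt(2116) = 46
θ = arctan(b/a) = arctan(-39.8372/23) (quadrant-adjusted) = 300°
z = 46(cos 300° + i sin 300°)


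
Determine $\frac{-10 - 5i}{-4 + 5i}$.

Multiply numerator and denominator by conjugate (-4 - 5i):
= (-10 - 5i)(-4 - 5i) / ((-4)^2 + 5^2)
= (15 + 70i) / 41
= 15/41 + (70/41)i


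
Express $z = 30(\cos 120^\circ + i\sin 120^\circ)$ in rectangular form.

a = r cos θ = 30 * -1/2 = -15
b = r sin θ = 30 * sqrt(3)/2 = 15*sqrt(3)
z = -15 + 15*sqrt(3)i


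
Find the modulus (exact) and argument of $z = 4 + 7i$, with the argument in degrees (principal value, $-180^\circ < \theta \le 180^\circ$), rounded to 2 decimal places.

|z| = sqrt(4^2 + 7^2) = sqrt(65)
arg(z) = arctan(b/a) = arctan(7/4) (quadrant-adjusted) = 60.26°


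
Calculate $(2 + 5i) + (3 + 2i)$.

(2 + 3) + (5 + 2)i = 5 + 7i


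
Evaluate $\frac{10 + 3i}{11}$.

Divisor is real, so divide each part by 11:
= 10/11 + (3/11)i


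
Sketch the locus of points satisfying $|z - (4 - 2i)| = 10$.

|z - z0| = r describes a circle centered at z0 with radius r
Here z0 = 4 - 2i and r = 10
Locus: Circle centered at (4, -2) with radius 10


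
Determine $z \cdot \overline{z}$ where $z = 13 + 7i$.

z * conjugate(z) = |z|^2 = a^2 + b^2
= 13^2 + 7^2 = 218


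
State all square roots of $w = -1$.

|w| = 1, arg(w) = 180°
Root modulus = 1^(1/2) = 1
Root arguments: θ_k = (180° + 360°k)/2 for k = 0, 1, ..., 1
Roots: i, -i


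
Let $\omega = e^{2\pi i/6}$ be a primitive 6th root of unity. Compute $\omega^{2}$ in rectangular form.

ω^2 = e^(2πi·2/6) = e^(i·2π/3)
= cos(2π/3) + i sin(2π/3)
= -1/2 + (sqrt(3)/2)i


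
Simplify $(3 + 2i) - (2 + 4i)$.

(3 - 2) + (2 - 4)i = 1 - 2i


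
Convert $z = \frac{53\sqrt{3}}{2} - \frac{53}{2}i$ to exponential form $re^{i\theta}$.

r = |z| = sqrt((53*sqrt(3)/2)^2 + (-53/2)^2) = sqrt(8427/4 + 2809/4) = sqrt(2809) = 53
θ = arctan(b/a) = arctan(-26.5/45.8993) (quadrant-adjusted) = -30° = -π/6
z = 53e^(-i*π/6)


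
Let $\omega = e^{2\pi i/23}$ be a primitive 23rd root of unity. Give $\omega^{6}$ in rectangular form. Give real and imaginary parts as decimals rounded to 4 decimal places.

ω^6 = e^(2πi·6/23) = e^(i·12π/23)
= cos(12π/23) + i sin(12π/23)
= -0.0682 + 0.9977i


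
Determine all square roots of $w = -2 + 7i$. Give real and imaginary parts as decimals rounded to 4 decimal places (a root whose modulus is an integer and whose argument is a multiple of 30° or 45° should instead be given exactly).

|w| = sqrt(53) ≈ 7.280110, arg(w) ≈ 105.945396°
Root modulus = sqrt(53)^(1/2) ≈ 2.698168
Root arguments: θ_k = (arg(w) + 360°k)/2 for k = 0, 1, ..., 1
Compute each root as (root modulus)(cos θ_k + i sin θ_k) using full-precision intermediates, then round to 4 decimal places.
Roots: 1.6248 + 2.1541i, -1.6248 - 2.1541i


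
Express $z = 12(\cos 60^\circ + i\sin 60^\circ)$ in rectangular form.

a = r cos θ = 12 * 1/2 = 6
b = r sin θ = 12 * sqrt(3)/2 = 6*sqrt(3)
z = 6 + 6*sqrt(3)i


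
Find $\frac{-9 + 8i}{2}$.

Divisor is real, so divide each part by 2:
= -9/2 + 4i


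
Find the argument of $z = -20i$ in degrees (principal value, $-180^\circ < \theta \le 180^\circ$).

a = 0 and b < 0, so z lies on the negative imaginary axis: θ = -90°


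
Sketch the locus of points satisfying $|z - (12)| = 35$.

|z - z0| = r describes a circle centered at z0 with radius r
Here z0 = 12 and r = 35
Locus: Circle centered at (12, 0) with radius 35


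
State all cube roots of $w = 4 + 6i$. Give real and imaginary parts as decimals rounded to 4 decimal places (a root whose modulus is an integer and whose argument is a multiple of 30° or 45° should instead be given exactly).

|w| = sqrt(52) ≈ 7.211103, arg(w) ≈ 56.309932°
Root modulus = sqrt(52)^(1/3) ≈ 1.931971
Root arguments: θ_k = (arg(w) + 360°k)/3 for k = 0, 1, ..., 2
Compute each root as (root modulus)(cos θ_k + i sin θ_k) using full-precision intermediates, then round to 4 decimal places.
Roots: 1.8292 + 0.6216i, -1.4530 + 1.2733i, -0.3762 - 1.8950i


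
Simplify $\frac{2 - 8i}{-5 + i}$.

Multiply numerator and denominator by conjugate (-5 - i):
= (2 - 8i)(-5 - i) / ((-5)^2 + 1^2)
= (-18 + 38i) / 26
Divide through by 2: (-9 + 19i) / 13
= -9/13 + (19/13)i


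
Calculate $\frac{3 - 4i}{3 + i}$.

Multiply numerator and denominator by conjugate (3 - i):
= (3 - 4i)(3 - i) / (3^2 + 1^2)
= (5 - 15i) / 10
Divide through by 5: (1 - 3i) / 2
= 1/2 - (3/2)i


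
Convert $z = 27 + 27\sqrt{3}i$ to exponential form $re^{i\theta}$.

r = |z| = sqrt((27)^2 + (27*sqrt(3))^2) = sqrt(729 + 2187) = sqrt(2916) = 54
θ = arctan(b/a) = arctan(46.7654/27) (quadrant-adjusted) = 60° = π/3
z = 54e^(i*π/3)


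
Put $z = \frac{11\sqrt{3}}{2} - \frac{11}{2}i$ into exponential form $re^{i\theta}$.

r = |z| = sqrt((11*sqrt(3)/2)^2 + (-11/2)^2) = sqrt(363/4 + 121/4) = sqrt(121) = 11
θ = arctan(b/a) = arctan(-5.5/9.5263) (quadrant-adjusted) = -30° = -π/6
z = 11e^(-i*π/6)


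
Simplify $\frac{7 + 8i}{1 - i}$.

Multiply numerator and denominator by conjugate (1 + i):
= (7 + 8i)(1 + i) / (1^2 + (-1)^2)
= (-1 + 15i) / 2
= -1/2 + (15/2)i


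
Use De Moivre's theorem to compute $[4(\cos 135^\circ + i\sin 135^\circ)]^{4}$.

By De Moivre: z^n = r^n(cos(nθ) + i sin(nθ))
= 4^4(cos(4*135°) + i sin(4*135°))
= 256(cos 180° + i sin 180°)
= -256


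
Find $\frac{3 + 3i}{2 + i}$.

Multiply numerator and denominator by conjugate (2 - i):
= (3 + 3i)(2 - i) / (2^2 + 1^2)
= (9 + 3i) / 5
= 9/5 + (3/5)i


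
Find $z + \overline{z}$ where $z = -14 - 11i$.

z + conjugate(z) = (a + bi) + (a - bi) = 2a
= 2 * (-14) = -28


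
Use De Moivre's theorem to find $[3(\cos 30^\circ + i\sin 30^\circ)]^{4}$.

By De Moivre: z^n = r^n(cos(nθ) + i sin(nθ))
= 3^4(cos(4*30°) + i sin(4*30°))
= 81(cos 120° + i sin 120°)
= -81/2 + (81*sqrt(3)/2)i


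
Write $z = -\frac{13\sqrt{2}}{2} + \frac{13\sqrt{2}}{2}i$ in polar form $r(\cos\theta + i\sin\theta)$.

r = |z| = sqrt(a^2 + b^2) = sqrt((-13*sqrt(2)/2)^2 + (13*sqrt(2)/2)^2) = sqrt(169/2 + 169/2) = sqrt(169) = 13
θ = arctan(b/a) = arctan(9.1924/-9.1924) (quadrant-adjusted) = 135°
z = 13(cos 135° + i sin 135°)


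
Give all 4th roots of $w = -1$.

|w| = 1, arg(w) = 180°
Root modulus = 1^(1/4) = 1
Root arguments: θ_k = (180° + 360°k)/4 for k = 0, 1, ..., 3
Roots: sqrt(2)/2 + (sqrt(2)/2)i, -sqrt(2)/2 + (sqrt(2)/2)i, -sqrt(2)/2 - (sqrt(2)/2)i, sqrt(2)/2 - (sqrt(2)/2)i


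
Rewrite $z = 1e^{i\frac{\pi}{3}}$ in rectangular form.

a = r cos θ = 1 * 1/2 = 1/2
b = r sin θ = 1 * sqrt(3)/2 = sqrt(3)/2
z = 1/2 + (sqrt(3)/2)i


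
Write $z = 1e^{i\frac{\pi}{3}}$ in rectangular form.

a = r cos θ = 1 * 1/2 = 1/2
b = r sin θ = 1 * sqrt(3)/2 = sqrt(3)/2
z = 1/2 + (sqrt(3)/2)i


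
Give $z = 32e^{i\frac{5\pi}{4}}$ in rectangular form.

a = r cos θ = 32 * -sqrt(2)/2 = -16*sqrt(2)
b = r sin θ = 32 * -sqrt(2)/2 = -16*sqrt(2)
z = -16*sqrt(2) - 16*sqrt(2)i


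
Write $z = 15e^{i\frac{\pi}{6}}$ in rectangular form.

a = r cos θ = 15 * sqrt(3)/2 = 15*sqrt(3)/2
b = r sin θ = 15 * 1/2 = 15/2
z = 15*sqrt(3)/2 + (15/2)i


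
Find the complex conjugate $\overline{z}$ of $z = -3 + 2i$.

If z = a + bi, then conjugate(z) = a - bi
conjugate(-3 + 2i) = -3 - 2i


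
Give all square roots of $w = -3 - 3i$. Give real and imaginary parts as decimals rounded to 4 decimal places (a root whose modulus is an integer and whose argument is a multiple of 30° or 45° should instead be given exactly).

|w| = sqrt(18) ≈ 4.242641, arg(w) = 225°
Root modulus = sqrt(18)^(1/2) ≈ 2.059767
Root arguments: θ_k = (225° + 360°k)/2 for k = 0, 1, ..., 1
Compute each root as (root modulus)(cos θ_k + i sin θ_k) using full-precision intermediates, then round to 4 decimal places.
Roots: -0.7882 + 1.9030i, 0.7882 - 1.9030i


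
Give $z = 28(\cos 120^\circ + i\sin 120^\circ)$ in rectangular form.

a = r cos θ = 28 * -1/2 = -14
b = r sin θ = 28 * sqrt(3)/2 = 14*sqrt(3)
z = -14 + 14*sqrt(3)i


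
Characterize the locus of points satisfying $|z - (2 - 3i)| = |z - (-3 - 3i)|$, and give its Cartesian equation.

|z - z1| = |z - z2| means z is equidistant from z1 and z2,
i.e. the perpendicular bisector of the segment from (2, -3) to (-3, -3) (midpoint (-1/2, -3)).
With z = x + yi, square both sides:
(x - 2)^2 + (y - (-3))^2 = (x - (-3))^2 + (y - (-3))^2
The x^2 and y^2 terms cancel: -10x + 0y = 18 - 13 = 5
Simplify: x = -1/2
Locus: Perpendicular bisector of the segment from (2, -3) to (-3, -3): the line x = -1/2


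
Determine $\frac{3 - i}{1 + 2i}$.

Multiply numerator and denominator by conjugate (1 - 2i):
= (3 - i)(1 - 2i) / (1^2 + 2^2)
= (1 - 7i) / 5
= 1/5 - (7/5)i


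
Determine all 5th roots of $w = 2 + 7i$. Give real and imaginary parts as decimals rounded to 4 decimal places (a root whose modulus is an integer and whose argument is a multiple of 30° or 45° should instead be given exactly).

|w| = sqrt(53) ≈ 7.280110, arg(w) ≈ 74.054604°
Root modulus = sqrt(53)^(1/5) ≈ 1.487399
Root arguments: θ_k = (arg(w) + 360°k)/5 for k = 0, 1, ..., 4
Compute each root as (root modulus)(cos θ_k + i sin θ_k) using full-precision intermediates, then round to 4 decimal places.
Roots: 1.4380 + 0.3802i, 0.0827 + 1.4851i, -1.3868 + 0.5376i, -0.9399 - 1.1528i, 0.8060 - 1.2501i


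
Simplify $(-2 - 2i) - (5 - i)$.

(-2 - 5) + (-2 - (-1))i = -7 - i


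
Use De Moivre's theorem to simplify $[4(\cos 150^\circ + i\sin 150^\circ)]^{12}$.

By De Moivre: z^n = r^n(cos(nθ) + i sin(nθ))
= 4^12(cos(12*150°) + i sin(12*150°))
= 16777216(cos 0° + i sin 0°)
= 16777216


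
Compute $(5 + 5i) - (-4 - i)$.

(5 - (-4)) + (5 - (-1))i = 9 + 6i


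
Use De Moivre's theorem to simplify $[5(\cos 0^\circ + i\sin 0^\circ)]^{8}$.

By De Moivre: z^n = r^n(cos(nθ) + i sin(nθ))
= 5^8(cos(8*0°) + i sin(8*0°))
= 390625(cos 0° + i sin 0°)
= 390625


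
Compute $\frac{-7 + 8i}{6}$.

Divisor is real, so divide each part by 6:
= -7/6 + (4/3)i


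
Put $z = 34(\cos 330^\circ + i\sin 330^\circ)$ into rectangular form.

a = r cos θ = 34 * sqrt(3)/2 = 17*sqrt(3)
b = r sin θ = 34 * -1/2 = -17
z = 17*sqrt(3) - 17i


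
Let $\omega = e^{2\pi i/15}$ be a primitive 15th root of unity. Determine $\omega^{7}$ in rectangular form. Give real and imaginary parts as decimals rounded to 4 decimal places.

ω^7 = e^(2πi·7/15) = e^(i·14π/15)
= cos(14π/15) + i sin(14π/15)
= -0.9781 + 0.2079i


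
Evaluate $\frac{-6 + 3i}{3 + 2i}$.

Multiply numerator and denominator by conjugate (3 - 2i):
= (-6 + 3i)(3 - 2i) / (3^2 + 2^2)
= (-12 + 21i) / 13
= -12/13 + (21/13)i


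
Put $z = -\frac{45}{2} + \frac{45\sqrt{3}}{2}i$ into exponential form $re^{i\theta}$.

r = |z| = sqrt((-45/2)^2 + (45*sqrt(3)/2)^2) = sqrt(2025/4 + 6075/4) = sqrt(2025) = 45
θ = arctan(b/a) = arctan(38.9711/-22.5) (quadrant-adjusted) = 120° = 2π/3
z = 45e^(i*2π/3)


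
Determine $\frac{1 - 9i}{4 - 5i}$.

Multiply numerator and denominator by conjugate (4 + 5i):
= (1 - 9i)(4 + 5i) / (4^2 + (-5)^2)
= (49 - 31i) / 41
= 49/41 - (31/41)i


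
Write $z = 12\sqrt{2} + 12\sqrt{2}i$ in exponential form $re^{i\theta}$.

r = |z| = sqrt((12*sqrt(2))^2 + (12*sqrt(2))^2) = sqrt(288 + 288) = sqrt(576) = 24
θ = arctan(b/a) = arctan(16.9706/16.9706) (quadrant-adjusted) = 45° = π/4
z = 24e^(i*π/4)
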